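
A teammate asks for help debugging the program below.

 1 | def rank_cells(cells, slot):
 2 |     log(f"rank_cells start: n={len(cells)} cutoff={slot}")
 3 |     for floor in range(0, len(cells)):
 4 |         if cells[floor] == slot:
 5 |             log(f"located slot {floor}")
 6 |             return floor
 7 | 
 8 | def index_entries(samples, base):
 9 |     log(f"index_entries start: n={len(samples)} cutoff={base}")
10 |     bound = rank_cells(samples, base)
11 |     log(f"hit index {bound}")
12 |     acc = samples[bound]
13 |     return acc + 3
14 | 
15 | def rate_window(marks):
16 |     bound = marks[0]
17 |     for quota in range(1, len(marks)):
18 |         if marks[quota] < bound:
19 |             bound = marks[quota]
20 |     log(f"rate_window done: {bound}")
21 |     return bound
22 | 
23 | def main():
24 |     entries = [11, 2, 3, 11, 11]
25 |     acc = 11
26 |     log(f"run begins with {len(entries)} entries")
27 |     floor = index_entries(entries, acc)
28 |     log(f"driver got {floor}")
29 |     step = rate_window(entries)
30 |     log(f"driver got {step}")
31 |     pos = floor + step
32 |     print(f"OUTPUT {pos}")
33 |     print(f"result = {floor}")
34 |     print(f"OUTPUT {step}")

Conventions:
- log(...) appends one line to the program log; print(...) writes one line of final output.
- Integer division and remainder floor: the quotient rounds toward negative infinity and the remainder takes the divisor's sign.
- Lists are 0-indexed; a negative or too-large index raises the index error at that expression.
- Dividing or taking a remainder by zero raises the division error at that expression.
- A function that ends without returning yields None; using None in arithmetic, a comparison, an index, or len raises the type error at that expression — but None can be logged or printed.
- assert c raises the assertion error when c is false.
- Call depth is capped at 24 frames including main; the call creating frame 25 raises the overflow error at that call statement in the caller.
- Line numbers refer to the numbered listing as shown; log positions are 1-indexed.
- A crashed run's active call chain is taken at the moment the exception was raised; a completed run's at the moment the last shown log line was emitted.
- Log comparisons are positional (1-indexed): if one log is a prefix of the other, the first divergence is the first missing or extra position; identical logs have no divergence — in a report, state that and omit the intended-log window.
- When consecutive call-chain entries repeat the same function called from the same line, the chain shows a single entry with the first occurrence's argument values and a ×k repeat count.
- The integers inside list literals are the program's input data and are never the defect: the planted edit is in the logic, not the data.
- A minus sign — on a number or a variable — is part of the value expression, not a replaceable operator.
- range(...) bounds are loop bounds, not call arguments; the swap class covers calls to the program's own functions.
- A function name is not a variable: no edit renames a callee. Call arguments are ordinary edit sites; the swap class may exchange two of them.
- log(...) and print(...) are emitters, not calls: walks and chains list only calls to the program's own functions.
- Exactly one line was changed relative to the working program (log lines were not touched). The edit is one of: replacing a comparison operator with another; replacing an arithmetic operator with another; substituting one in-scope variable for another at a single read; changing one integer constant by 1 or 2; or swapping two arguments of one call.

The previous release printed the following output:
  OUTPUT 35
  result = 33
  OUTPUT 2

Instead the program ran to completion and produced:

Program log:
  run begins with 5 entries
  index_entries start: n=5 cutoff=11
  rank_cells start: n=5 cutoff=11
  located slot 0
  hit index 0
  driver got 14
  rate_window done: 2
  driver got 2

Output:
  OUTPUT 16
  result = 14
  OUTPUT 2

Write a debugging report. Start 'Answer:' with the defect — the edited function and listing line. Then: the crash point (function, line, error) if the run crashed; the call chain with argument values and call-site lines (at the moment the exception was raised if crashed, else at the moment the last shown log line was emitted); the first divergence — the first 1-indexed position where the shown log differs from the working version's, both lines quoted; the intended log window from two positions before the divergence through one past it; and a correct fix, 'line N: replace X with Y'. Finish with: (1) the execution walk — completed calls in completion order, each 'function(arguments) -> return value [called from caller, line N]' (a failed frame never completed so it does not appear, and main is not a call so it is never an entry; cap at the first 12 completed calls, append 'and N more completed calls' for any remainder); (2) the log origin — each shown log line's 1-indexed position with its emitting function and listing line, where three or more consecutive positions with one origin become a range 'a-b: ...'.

Answer: the defect is in index_entries at line 13.
Core observation: Position 6 is the first bad log line: 'driver got 14' should read 'driver got 33'.
Call chain: main.
First divergence: position 6 — the shown line 'driver got 14' should read 'driver got 33'.
Intended log window:
  4: located slot 0
  5: hit index 0
  6: driver got 33
  7: rate_window done: 2
Execution walk:
  rank_cells([11, 2, 3, 11, 11], 11) -> 0  [called from index_entries, line 10]
  index_entries([11, 2, 3, 11, 11], 11) -> 14  [called from main, line 27]
  rate_window([11, 2, 3, 11, 11]) -> 2  [called from main, line 29]
Log line origins:
  1: emitted by main (line 26)
  2: emitted by index_entries (line 9)
  3: emitted by rank_cells (line 2)
  4: emitted by rank_cells (line 5)
  5: emitted by index_entries (line 11)
  6: emitted by main (line 28)
  7: emitted by rate_window (line 20)
  8: emitted by main (line 30)
A correct fix: line 13: replace `+` with `*`.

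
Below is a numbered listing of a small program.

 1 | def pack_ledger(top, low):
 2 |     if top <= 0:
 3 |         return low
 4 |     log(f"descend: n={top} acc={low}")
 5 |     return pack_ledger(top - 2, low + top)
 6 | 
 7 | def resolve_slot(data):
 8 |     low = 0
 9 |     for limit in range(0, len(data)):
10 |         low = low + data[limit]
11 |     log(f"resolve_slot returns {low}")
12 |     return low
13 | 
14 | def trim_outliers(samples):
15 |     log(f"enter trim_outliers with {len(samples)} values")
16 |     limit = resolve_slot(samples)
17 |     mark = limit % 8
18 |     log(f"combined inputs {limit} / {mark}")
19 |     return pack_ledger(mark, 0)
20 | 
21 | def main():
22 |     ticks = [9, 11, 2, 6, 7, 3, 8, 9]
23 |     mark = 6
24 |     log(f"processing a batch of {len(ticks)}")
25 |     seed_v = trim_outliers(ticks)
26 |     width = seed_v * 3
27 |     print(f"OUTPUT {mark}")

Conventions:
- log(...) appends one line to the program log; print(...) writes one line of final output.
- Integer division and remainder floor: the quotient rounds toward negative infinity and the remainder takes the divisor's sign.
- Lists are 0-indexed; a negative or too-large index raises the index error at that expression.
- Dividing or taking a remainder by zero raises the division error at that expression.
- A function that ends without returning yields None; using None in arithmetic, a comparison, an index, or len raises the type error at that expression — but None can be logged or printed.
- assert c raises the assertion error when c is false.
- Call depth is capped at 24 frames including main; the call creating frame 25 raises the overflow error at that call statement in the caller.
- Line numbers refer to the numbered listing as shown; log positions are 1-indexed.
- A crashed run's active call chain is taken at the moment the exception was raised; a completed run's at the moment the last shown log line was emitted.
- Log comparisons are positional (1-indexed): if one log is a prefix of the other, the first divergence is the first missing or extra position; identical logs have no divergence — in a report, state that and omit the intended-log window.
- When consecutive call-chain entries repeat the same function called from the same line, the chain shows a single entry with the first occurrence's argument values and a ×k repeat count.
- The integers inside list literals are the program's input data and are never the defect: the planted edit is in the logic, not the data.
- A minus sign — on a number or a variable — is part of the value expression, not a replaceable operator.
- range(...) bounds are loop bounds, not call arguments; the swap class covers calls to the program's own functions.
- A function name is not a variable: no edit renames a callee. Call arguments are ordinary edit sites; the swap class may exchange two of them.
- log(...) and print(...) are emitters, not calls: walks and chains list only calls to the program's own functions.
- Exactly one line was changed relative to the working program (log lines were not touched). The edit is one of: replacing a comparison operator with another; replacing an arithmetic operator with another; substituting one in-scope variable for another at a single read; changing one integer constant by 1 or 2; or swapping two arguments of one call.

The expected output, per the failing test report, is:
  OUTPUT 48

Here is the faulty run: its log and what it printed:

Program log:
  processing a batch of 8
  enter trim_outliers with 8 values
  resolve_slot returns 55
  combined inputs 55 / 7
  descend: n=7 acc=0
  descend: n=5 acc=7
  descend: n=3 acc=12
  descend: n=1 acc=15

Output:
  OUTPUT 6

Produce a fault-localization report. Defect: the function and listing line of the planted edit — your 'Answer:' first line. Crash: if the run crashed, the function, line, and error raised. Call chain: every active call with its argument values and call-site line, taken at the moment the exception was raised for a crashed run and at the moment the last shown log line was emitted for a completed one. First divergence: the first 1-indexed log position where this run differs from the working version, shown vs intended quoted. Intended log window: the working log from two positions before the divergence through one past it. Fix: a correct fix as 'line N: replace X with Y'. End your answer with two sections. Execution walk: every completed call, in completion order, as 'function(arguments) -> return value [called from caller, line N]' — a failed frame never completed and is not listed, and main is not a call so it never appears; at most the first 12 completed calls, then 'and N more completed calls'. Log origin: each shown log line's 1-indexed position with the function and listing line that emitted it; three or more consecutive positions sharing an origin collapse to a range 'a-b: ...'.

Answer: the defect is in main at line 27.
Key fact: The logs agree in full; only the final output differs.
Call chain: main -> trim_outliers([9, 11, 2, 6, 7, 3, 8, 9]) (called at line 25) -> pack_ledger(7, 0) (called at line 19) -> pack_ledger(5, 7) (called at line 5) ×3.
First divergence: none (the log streams are identical).
Execution walk:
  resolve_slot([9, 11, 2, 6, 7, 3, 8, 9]) -> 55  [called from trim_outliers, line 16]
  pack_ledger(-1, 16) -> 16  [called from pack_ledger, line 5]
  pack_ledger(1, 15) -> 16  [called from pack_ledger, line 5]
  pack_ledger(3, 12) -> 16  [called from pack_ledger, line 5]
  pack_ledger(5, 7) -> 16  [called from pack_ledger, line 5]
  pack_ledger(7, 0) -> 16  [called from trim_outliers, line 19]
  trim_outliers([9, 11, 2, 6, 7, 3, 8, 9]) -> 16  [called from main, line 25]
Origin of each log line:
  1: emitted by main (line 24)
  2: emitted by trim_outliers (line 15)
  3: emitted by resolve_slot (line 11)
  4: emitted by trim_outliers (line 18)
  5-8: emitted by pack_ledger (line 4)
A correct fix: line 27: replace `mark` with `width`.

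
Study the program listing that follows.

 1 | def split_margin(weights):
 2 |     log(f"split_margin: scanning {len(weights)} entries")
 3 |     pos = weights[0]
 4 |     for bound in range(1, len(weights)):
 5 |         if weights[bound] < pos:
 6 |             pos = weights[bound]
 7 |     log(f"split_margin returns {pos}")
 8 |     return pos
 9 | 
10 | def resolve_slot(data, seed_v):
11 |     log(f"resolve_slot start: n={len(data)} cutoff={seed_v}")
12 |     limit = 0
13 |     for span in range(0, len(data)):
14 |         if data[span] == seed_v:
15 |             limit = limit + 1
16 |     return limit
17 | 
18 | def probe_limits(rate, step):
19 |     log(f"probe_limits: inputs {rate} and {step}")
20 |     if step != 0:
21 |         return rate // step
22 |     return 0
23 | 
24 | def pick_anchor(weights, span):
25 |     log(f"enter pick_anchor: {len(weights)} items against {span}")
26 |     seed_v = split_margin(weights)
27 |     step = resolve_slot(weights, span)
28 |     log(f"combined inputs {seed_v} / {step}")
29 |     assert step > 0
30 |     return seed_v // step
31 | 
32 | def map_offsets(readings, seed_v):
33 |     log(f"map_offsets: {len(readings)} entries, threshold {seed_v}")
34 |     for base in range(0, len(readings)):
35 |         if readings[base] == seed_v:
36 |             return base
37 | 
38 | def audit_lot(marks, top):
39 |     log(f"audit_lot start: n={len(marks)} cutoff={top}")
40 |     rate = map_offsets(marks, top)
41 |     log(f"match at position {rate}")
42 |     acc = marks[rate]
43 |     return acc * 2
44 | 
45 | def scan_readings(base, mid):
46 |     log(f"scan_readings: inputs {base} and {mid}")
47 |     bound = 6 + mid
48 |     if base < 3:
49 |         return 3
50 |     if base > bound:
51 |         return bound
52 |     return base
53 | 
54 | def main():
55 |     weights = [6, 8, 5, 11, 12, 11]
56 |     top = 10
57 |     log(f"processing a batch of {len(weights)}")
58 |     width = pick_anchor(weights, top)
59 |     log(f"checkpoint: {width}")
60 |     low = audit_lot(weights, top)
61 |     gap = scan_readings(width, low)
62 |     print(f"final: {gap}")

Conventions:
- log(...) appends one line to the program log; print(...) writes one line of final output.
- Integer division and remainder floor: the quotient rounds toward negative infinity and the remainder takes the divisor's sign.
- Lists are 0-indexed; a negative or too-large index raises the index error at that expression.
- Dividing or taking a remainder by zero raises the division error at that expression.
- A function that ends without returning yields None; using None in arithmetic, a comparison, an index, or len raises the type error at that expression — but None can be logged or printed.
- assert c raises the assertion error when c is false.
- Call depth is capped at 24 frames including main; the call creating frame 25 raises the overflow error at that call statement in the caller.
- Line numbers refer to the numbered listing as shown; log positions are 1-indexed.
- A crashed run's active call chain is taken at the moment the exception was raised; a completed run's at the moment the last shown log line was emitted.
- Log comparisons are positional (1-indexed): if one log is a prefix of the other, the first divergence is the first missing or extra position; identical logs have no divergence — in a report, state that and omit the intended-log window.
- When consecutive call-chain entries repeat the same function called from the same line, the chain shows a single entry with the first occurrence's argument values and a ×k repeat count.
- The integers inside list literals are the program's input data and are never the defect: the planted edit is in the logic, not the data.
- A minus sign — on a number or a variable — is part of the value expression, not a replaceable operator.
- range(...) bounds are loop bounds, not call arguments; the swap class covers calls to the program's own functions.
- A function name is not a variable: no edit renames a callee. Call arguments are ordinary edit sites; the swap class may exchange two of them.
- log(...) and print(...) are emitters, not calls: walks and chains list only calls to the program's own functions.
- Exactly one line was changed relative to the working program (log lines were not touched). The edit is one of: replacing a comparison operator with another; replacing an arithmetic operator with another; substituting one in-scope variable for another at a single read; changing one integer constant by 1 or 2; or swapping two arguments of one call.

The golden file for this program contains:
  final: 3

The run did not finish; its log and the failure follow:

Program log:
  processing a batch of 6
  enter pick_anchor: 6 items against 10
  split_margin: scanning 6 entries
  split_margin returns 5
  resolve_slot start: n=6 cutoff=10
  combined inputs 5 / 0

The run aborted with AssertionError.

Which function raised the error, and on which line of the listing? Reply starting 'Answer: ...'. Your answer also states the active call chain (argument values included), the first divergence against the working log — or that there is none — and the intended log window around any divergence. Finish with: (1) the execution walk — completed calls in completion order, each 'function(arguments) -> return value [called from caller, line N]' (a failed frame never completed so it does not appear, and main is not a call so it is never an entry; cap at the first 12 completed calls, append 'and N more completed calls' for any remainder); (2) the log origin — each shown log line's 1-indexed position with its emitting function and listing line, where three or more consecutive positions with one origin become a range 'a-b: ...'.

Answer: the error was raised in pick_anchor, line 29.
Key fact: Position 2 is the first bad log line: 'enter pick_anchor: 6 items against 10' should read 'enter pick_anchor: 6 items against 11'.
Call chain: main -> pick_anchor([6, 8, 5, 11, 12, 11], 10) (called at line 58).
First divergence: position 2 — the shown line 'enter pick_anchor: 6 items against 10' should read 'enter pick_anchor: 6 items against 11'.
Intended log window:
  1: processing a batch of 6
  2: enter pick_anchor: 6 items against 11
  3: split_margin: scanning 6 entries
Execution walk:
  split_margin([6, 8, 5, 11, 12, 11]) -> 5  [called from pick_anchor, line 26]
  resolve_slot([6, 8, 5, 11, 12, 11], 10) -> 0  [called from pick_anchor, line 27]
Log origin:
  1 — main, line 57
  2 — pick_anchor, line 25
  3 — split_margin, line 2
  4 — split_margin, line 7
  5 — resolve_slot, line 11
  6 — pick_anchor, line 28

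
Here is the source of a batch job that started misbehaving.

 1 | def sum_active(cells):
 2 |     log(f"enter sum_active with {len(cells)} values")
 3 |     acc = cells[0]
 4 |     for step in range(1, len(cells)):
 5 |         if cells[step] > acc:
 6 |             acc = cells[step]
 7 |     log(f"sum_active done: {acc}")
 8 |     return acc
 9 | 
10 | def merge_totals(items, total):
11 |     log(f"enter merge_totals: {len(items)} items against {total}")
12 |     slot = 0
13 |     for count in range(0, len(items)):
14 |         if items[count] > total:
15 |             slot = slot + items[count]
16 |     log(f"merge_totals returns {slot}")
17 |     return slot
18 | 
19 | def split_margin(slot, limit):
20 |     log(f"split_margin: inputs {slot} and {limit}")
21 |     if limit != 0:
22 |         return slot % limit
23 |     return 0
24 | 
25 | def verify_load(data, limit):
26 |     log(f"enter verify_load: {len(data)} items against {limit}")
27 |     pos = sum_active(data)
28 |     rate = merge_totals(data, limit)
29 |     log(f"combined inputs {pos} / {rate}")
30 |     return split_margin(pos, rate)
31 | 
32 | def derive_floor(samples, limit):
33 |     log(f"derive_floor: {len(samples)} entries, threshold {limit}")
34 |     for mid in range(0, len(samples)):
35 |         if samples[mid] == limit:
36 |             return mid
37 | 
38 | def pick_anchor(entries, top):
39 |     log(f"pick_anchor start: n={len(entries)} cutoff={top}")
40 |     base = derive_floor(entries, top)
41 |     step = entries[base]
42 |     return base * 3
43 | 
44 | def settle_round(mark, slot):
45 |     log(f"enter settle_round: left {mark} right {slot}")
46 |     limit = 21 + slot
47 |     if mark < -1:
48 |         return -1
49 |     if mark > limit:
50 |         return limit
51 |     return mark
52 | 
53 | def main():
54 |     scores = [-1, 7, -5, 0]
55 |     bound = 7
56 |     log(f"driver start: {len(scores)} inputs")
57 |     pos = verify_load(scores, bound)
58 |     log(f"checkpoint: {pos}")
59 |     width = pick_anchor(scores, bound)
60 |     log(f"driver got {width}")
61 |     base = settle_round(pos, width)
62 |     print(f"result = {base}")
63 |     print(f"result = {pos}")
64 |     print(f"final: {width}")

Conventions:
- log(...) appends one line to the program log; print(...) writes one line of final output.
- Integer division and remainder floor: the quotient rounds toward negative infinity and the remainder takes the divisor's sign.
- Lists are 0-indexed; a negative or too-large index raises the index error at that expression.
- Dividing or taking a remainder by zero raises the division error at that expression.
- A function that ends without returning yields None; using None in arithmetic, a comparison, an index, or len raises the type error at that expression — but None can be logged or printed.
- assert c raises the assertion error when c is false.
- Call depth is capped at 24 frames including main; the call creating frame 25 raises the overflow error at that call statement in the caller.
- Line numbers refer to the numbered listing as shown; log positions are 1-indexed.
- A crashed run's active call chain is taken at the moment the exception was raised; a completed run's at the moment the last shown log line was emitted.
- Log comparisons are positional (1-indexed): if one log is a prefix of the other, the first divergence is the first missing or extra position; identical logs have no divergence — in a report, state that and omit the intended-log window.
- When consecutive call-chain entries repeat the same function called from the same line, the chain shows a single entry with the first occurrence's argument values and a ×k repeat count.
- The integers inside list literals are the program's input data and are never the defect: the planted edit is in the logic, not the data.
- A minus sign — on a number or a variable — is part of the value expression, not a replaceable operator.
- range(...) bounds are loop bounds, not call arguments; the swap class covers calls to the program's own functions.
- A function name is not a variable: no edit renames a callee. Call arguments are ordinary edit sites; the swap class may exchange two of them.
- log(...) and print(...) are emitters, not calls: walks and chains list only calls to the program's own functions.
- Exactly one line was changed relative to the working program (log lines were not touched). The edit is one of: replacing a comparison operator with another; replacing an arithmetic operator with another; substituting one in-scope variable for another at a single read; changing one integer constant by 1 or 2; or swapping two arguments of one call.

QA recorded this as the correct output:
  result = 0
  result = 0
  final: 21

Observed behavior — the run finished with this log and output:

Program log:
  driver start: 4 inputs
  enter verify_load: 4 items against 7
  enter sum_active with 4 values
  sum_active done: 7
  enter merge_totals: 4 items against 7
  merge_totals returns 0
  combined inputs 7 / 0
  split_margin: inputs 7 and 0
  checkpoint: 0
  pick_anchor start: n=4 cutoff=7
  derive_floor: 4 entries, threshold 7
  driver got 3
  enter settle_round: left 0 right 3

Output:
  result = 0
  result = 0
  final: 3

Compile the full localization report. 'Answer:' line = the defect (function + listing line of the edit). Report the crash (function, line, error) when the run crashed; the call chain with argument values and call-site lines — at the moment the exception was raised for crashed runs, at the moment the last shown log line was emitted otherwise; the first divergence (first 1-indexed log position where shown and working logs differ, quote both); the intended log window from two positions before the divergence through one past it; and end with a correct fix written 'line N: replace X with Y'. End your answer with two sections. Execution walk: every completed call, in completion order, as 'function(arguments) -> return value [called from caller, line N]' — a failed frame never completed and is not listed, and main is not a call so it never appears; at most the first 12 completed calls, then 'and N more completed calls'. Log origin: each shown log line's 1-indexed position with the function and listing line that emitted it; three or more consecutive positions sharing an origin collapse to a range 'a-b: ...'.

Answer: the defect is in pick_anchor at line 42.
Key fact: The earliest visible damage is log position 12 — 'driver got 3' rather than the intended 'driver got 21'.
Call chain: main -> settle_round(0, 3) (called at line 61).
First divergence: position 12; shown 'driver got 3' vs intended 'driver got 21'.
Intended log window:
  10: pick_anchor start: n=4 cutoff=7
  11: derive_floor: 4 entries, threshold 7
  12: driver got 21
  13: enter settle_round: left 0 right 21
Execution walk:
  sum_active([-1, 7, -5, 0]) -> 7  [called from verify_load, line 27]
  merge_totals([-1, 7, -5, 0], 7) -> 0  [called from verify_load, line 28]
  split_margin(7, 0) -> 0  [called from verify_load, line 30]
  verify_load([-1, 7, -5, 0], 7) -> 0  [called from main, line 57]
  derive_floor([-1, 7, -5, 0], 7) -> 1  [called from pick_anchor, line 40]
  pick_anchor([-1, 7, -5, 0], 7) -> 3  [called from main, line 59]
  settle_round(0, 3) -> 0  [called from main, line 61]
Log origins:
  1: logged in main at line 56
  2: logged in verify_load at line 26
  3: logged in sum_active at line 2
  4: logged in sum_active at line 7
  5: logged in merge_totals at line 11
  6: logged in merge_totals at line 16
  7: logged in verify_load at line 29
  8: logged in split_margin at line 20
  9: logged in main at line 58
  10: logged in pick_anchor at line 39
  11: logged in derive_floor at line 33
  12: logged in main at line 60
  13: logged in settle_round at line 45
A correct fix: line 42: replace `base` with `step`.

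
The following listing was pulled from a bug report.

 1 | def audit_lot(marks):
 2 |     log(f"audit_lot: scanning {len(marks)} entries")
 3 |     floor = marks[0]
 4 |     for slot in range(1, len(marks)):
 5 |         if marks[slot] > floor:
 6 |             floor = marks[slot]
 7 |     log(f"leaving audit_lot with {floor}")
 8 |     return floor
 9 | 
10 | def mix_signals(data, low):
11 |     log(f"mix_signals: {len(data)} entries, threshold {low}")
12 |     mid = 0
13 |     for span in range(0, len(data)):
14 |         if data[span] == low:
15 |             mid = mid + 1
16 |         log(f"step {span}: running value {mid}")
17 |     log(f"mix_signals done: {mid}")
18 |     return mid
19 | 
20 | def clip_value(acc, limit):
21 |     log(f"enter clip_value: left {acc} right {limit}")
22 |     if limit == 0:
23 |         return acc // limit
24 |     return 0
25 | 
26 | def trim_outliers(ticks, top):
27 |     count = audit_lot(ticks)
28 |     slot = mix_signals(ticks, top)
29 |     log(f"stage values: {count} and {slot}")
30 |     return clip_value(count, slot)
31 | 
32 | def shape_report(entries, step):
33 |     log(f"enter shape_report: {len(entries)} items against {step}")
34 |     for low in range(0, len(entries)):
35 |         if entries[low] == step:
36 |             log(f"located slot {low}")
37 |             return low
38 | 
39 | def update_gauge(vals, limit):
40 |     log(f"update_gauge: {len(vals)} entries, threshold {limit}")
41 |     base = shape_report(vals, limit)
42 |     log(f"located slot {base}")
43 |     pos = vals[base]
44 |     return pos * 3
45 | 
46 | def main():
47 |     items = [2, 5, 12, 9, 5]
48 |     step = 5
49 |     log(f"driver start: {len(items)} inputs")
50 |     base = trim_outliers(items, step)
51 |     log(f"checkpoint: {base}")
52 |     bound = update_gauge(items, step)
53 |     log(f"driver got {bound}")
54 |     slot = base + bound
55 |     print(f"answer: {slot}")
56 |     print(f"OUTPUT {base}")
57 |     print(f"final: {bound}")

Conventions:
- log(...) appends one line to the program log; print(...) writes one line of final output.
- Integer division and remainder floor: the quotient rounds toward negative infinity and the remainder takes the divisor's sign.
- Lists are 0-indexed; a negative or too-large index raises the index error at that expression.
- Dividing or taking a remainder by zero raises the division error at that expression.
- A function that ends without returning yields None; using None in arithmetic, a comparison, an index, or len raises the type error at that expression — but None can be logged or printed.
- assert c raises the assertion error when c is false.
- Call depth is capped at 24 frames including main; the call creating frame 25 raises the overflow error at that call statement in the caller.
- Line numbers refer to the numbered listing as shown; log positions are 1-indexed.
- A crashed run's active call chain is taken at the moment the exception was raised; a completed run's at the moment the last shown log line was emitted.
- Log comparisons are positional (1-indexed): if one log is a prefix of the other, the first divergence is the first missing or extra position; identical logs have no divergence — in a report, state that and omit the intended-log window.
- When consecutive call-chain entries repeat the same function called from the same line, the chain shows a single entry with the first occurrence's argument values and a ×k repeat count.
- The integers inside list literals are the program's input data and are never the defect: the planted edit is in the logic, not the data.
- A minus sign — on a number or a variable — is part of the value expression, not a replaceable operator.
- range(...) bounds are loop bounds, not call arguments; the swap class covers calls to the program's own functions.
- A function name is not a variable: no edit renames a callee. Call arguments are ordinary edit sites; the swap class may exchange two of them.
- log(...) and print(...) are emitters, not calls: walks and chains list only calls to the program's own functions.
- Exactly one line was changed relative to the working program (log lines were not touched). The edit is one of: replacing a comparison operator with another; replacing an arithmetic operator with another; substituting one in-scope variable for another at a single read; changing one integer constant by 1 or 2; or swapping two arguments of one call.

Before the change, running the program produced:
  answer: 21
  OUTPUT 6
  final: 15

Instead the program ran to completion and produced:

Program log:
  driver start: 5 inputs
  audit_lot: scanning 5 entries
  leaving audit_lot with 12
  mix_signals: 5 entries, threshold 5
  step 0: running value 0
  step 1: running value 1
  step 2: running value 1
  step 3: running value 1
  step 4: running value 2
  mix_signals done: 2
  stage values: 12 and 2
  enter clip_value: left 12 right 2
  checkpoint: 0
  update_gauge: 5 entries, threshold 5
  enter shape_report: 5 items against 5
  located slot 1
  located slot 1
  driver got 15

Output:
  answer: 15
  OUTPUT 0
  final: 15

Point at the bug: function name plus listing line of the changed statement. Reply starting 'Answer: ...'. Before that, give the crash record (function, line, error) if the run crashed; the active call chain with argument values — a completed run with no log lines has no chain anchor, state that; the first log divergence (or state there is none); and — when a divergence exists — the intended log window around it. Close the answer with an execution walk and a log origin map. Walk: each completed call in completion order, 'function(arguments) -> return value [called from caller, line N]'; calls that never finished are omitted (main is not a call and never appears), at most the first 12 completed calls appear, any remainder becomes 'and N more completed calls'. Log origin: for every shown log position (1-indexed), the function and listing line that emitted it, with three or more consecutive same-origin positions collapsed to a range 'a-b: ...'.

Answer: the defect is in clip_value at line 22.
Core observation: Everything matches until log position 13, which reads 'checkpoint: 0' in place of 'checkpoint: 6'.
Call chain: main.
First divergence: position 13 — shown 'checkpoint: 0', intended 'checkpoint: 6'.
Intended log window:
  11: stage values: 12 and 2
  12: enter clip_value: left 12 right 2
  13: checkpoint: 6
  14: update_gauge: 5 entries, threshold 5
Execution walk:
  audit_lot([2, 5, 12, 9, 5]) -> 12  [called from trim_outliers, line 27]
  mix_signals([2, 5, 12, 9, 5], 5) -> 2  [called from trim_outliers, line 28]
  clip_value(12, 2) -> 0  [called from trim_outliers, line 30]
  trim_outliers([2, 5, 12, 9, 5], 5) -> 0  [called from main, line 50]
  shape_report([2, 5, 12, 9, 5], 5) -> 1  [called from update_gauge, line 41]
  update_gauge([2, 5, 12, 9, 5], 5) -> 15  [called from main, line 52]
Log line origins:
  1: emitted by main (line 49)
  2: emitted by audit_lot (line 2)
  3: emitted by audit_lot (line 7)
  4: emitted by mix_signals (line 11)
  5-9: emitted by mix_signals (line 16)
  10: emitted by mix_signals (line 17)
  11: emitted by trim_outliers (line 29)
  12: emitted by clip_value (line 21)
  13: emitted by main (line 51)
  14: emitted by update_gauge (line 40)
  15: emitted by shape_report (line 33)
  16: emitted by shape_report (line 36)
  17: emitted by update_gauge (line 42)
  18: emitted by main (line 53)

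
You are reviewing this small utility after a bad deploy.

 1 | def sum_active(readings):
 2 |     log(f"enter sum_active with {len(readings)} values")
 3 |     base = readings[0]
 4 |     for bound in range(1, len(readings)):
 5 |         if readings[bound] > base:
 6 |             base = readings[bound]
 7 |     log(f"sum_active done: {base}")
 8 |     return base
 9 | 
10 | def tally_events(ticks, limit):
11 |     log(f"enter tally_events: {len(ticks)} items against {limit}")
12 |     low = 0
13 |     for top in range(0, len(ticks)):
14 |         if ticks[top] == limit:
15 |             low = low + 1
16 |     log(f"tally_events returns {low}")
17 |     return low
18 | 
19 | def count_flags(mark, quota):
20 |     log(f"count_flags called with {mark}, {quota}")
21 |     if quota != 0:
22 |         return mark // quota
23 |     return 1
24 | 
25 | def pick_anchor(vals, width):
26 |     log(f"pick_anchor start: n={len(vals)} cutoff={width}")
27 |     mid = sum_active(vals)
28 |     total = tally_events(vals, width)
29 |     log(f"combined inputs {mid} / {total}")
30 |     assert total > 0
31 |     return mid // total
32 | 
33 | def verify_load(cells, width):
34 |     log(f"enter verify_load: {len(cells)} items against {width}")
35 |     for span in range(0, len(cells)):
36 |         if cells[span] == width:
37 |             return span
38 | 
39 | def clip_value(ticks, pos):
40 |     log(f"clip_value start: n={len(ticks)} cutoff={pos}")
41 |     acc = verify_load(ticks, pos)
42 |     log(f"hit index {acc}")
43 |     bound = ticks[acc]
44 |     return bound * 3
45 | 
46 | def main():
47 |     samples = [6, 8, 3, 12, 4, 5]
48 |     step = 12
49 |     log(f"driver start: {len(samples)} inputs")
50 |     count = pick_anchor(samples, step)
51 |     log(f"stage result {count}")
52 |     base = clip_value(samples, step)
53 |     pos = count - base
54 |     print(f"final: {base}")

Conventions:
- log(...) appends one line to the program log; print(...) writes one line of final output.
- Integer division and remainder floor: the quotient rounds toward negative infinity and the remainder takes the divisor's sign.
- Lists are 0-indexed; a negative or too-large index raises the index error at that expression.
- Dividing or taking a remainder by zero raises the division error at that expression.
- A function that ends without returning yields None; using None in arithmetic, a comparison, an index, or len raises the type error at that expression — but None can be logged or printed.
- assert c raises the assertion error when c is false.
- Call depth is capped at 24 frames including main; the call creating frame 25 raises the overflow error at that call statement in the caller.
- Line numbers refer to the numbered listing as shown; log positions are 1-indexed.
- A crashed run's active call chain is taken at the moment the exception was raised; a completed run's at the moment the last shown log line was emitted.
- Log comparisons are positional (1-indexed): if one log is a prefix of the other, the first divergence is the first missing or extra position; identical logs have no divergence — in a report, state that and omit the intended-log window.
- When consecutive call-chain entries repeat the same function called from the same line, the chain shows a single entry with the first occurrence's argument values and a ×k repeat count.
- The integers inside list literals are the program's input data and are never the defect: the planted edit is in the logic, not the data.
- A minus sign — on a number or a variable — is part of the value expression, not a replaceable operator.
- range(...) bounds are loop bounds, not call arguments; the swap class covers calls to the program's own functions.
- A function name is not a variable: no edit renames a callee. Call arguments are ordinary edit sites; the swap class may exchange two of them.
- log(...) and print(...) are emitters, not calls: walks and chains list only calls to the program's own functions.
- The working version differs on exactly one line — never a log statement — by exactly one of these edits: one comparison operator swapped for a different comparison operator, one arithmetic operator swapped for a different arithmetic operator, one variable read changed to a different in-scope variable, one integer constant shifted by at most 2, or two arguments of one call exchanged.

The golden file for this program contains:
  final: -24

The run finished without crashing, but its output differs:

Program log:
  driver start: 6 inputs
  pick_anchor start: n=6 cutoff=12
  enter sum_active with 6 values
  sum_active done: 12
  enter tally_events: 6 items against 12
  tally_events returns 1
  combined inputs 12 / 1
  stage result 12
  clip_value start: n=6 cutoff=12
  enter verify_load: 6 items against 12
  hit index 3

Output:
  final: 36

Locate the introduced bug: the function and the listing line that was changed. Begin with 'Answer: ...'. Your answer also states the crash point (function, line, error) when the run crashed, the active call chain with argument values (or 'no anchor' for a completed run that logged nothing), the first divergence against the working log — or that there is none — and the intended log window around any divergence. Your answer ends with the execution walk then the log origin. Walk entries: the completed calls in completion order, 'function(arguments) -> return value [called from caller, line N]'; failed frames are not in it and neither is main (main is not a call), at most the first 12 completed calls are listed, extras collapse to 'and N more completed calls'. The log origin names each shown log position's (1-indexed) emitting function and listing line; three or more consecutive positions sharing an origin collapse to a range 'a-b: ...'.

Answer: the defect is in main at line 54.
Key fact: The two runs log identically and part ways only at the printed values.
Call chain: main -> clip_value([6, 8, 3, 12, 4, 5], 12) (called at line 52).
First divergence: none — the logs agree in full.
Execution walk:
  sum_active([6, 8, 3, 12, 4, 5]) -> 12  [called from pick_anchor, line 27]
  tally_events([6, 8, 3, 12, 4, 5], 12) -> 1  [called from pick_anchor, line 28]
  pick_anchor([6, 8, 3, 12, 4, 5], 12) -> 12  [called from main, line 50]
  verify_load([6, 8, 3, 12, 4, 5], 12) -> 3  [called from clip_value, line 41]
  clip_value([6, 8, 3, 12, 4, 5], 12) -> 36  [called from main, line 52]
Log origin:
  1 — main, line 49
  2 — pick_anchor, line 26
  3 — sum_active, line 2
  4 — sum_active, line 7
  5 — tally_events, line 11
  6 — tally_events, line 16
  7 — pick_anchor, line 29
  8 — main, line 51
  9 — clip_value, line 40
  10 — verify_load, line 34
  11 — clip_value, line 42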